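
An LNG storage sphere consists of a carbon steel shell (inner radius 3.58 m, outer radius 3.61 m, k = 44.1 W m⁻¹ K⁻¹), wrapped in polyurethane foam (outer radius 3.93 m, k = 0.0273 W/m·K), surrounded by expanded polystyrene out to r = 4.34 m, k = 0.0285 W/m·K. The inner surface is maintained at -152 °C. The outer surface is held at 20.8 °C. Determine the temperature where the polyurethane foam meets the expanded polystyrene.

T = -66.5 °C

Resistance network (inner→outer):
  R_carbon steel = (1/3.58 − 1/3.61)/(4πk) = 0.002321/(4π·44.1) = 4.189×10^-6 K/W
  R_polyurethane foam = (1/3.61 − 1/3.93)/(4πk) = 0.02256/(4π·0.0273) = 0.06575 K/W
  R_expanded polystyrene = (1/3.93 − 1/4.34)/(4πk) = 0.02404/(4π·0.0285) = 0.06712 K/W
ΣR = 4.189×10^-6 + 0.06575 + 0.06712 = 0.1329 K/W
Q = ΔT/ΣR = (-152 °C − 20.8 °C)/0.1329 = -1300 W
From the inner boundary to the polyurethane foam/expanded polystyrene interface, ΣR_partial = 0.06575 K/W.
T_interface = T_in − Q·ΣR_partial = -152 °C − (-1300)(0.06575) = -66.5 °C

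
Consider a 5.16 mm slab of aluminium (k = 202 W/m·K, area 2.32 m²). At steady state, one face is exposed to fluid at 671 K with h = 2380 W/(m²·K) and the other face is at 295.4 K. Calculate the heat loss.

Treat each layer as a resistance in series:
  R_conv,in = 1/(hA) = 1/(2380·2.32) = 1.811×10^-4 K/W
  R_aluminium = L/(kA) = 0.00516/(202·2.32) = 1.101×10^-5 K/W
ΣR = 1.811×10^-4 + 1.101×10^-5 = 1.921×10^-4 K/W
Q = ΔT/ΣR = (671 K − 295.4 K)/1.921×10^-4 = 1.96×10^6 W

Q = 1960 kW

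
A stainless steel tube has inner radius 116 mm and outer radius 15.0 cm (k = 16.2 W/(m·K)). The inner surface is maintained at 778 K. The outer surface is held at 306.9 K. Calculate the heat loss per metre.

Q' = 187 kW/m

Q' = 2πk·ΔT/ln(r₂/r₁) = 2π × 16.2 × 471.1 / ln(0.150/0.116) = 1.87×10^5 W/m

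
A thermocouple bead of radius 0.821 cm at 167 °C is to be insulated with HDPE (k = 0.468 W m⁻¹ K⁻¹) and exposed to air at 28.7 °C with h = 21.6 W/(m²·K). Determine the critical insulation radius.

r_cr = 4.33 cm

For a sphere, r_cr = 2k_ins/h = 2·0.468/21.6 = 0.0433 m = 4.33 cm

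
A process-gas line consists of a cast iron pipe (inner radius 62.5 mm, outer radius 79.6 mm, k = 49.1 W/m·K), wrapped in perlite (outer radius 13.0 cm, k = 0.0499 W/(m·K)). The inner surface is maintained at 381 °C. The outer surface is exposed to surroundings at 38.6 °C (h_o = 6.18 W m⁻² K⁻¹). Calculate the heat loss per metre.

Q' = 194 W/m

Series thermal resistances, inner to outer:
  R'_cast iron = ln(0.0796/0.0625)/(2πk) = 0.2418/(2π·49.1) = 7.839×10^-4 m·K/W
  R'_perlite = ln(0.130/0.0796)/(2πk) = 0.4905/(2π·0.0499) = 1.565 m·K/W
  R'_conv,out = 1/(2πr h) = 1/(2π·0.130·6.18) = 0.1981 m·K/W
ΣR = 7.839×10^-4 + 1.565 + 0.1981 = 1.764 m·K/W
Q' = ΔT/ΣR = (381 °C − 38.6 °C)/1.764 = 194 W/m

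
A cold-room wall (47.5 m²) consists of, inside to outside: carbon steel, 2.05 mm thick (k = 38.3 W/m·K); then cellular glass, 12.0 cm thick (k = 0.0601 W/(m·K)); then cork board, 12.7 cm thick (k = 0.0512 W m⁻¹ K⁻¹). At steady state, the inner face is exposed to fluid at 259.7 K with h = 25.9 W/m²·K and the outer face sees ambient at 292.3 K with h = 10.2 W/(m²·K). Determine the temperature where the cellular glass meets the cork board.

T = 274.08 K

Treat each layer as a resistance in series:
  R_conv,in = 1/(hA) = 1/(25.9·47.5) = 8.128×10^-4 K/W
  R_carbon steel = L/(kA) = 0.00205/(38.3·47.5) = 1.127×10^-6 K/W
  R_cellular glass = L/(kA) = 0.120/(0.0601·47.5) = 0.04204 K/W
  R_cork board = L/(kA) = 0.127/(0.0512·47.5) = 0.05222 K/W
  R_conv,out = 1/(hA) = 1/(10.2·47.5) = 0.002064 K/W
ΣR = 8.128×10^-4 + 1.127×10^-6 + 0.04204 + 0.05222 + 0.002064 = 0.09714 K/W
Q = ΔT/ΣR = (259.7 K − 292.3 K)/0.09714 = -335.6 W
From the inner boundary to the cellular glass/cork board interface, ΣR_partial = 0.04285 K/W.
T_interface = T_in − Q·ΣR_partial = 259.7 K − (-335.6)(0.04285) = 274.08 K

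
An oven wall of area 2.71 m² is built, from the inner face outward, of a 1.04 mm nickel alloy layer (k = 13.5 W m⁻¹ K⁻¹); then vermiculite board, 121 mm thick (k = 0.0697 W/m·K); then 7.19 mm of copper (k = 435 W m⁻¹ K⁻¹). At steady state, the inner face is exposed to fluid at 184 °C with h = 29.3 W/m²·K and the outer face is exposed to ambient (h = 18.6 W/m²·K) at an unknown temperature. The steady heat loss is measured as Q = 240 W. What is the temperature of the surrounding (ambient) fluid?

T_out = 22.5 °C

Series resistances:
  R_conv,in = 1/(hA) = 1/(29.3·2.71) = 0.01259 K/W
  R_nickel alloy = L/(kA) = 0.00104/(13.5·2.71) = 2.843×10^-5 K/W
  R_vermiculite board = L/(kA) = 0.121/(0.0697·2.71) = 0.6406 K/W
  R_copper = L/(kA) = 0.00719/(435·2.71) = 6.099×10^-6 K/W
  R_conv,out = 1/(hA) = 1/(18.6·2.71) = 0.01984 K/W
ΣR = 0.6731 K/W
ΔT = Q·ΣR = 240 × 0.6731 = 161.5 K
Heat flows outward, so T_out = T_in − ΔT = 184 − 161.5 = 22.5 °C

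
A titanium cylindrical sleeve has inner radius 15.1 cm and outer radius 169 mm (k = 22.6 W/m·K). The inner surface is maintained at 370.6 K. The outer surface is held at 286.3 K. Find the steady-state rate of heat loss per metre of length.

Q' = 2πk·ΔT/ln(r₂/r₁) = 2π × 22.6 × 84.3 / ln(0.169/0.151) = 1.06×10^5 W/m

Q' = 1.06×10^5 W/m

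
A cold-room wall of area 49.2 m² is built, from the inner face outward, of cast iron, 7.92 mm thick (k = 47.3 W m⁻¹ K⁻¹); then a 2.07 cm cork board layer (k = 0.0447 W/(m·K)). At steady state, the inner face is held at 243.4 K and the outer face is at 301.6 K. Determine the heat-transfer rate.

Resistance network (inner→outer):
  R_cast iron = L/(kA) = 0.00792/(47.3·49.2) = 3.403×10^-6 K/W
  R_cork board = L/(kA) = 0.0207/(0.0447·49.2) = 0.009412 K/W
ΣR = 3.403×10^-6 + 0.009412 = 0.009415 K/W
Q = ΔT/ΣR = (243.4 K − 301.6 K)/0.009415 = -6180 W
(Negative Q ⇒ heat flows inward; heat gain = 6180 W.)

Q = 6180 W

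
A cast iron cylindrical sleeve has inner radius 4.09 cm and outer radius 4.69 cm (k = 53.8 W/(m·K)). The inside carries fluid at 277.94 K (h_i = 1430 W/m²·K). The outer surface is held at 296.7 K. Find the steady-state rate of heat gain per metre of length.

Q' = 6000 W/m

Resistance network (inner→outer):
  R'_conv,in = 1/(2πr h) = 1/(2π·0.0409·1430) = 0.002721 m·K/W
  R'_cast iron = ln(0.0469/0.0409)/(2πk) = 0.1369/(2π·53.8) = 4.050×10^-4 m·K/W
ΣR = 0.002721 + 4.050×10^-4 = 0.003126 m·K/W
Q' = ΔT/ΣR = (277.94 K − 296.7 K)/0.003126 = -6000 W/m
(Negative Q' ⇒ heat flows inward; heat gain = 6000 W/m.)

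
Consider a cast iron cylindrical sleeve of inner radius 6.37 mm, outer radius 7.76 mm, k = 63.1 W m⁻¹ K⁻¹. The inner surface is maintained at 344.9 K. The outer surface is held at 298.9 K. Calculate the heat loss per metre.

Q' = 2πk·ΔT/ln(r₂/r₁) = 2π × 63.1 × 46 / ln(0.00776/0.00637) = 92400 W/m

Q' = 92.4 kW/m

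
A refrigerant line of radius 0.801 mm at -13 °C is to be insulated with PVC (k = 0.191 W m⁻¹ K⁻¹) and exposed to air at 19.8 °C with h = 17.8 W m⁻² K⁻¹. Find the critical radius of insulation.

r_cr = 1.07 cm

For a cylinder, r_cr = k_ins/h = 0.191/17.8 = 0.0107 m = 1.07 cm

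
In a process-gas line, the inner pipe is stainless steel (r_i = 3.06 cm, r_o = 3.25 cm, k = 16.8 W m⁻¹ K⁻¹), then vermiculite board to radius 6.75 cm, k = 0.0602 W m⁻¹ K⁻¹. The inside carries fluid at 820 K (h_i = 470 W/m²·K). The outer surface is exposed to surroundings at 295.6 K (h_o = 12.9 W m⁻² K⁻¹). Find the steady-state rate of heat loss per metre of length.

Resistance network (inner→outer):
  R'_conv,in = 1/(2πr h) = 1/(2π·0.0306·470) = 0.01107 m·K/W
  R'_stainless steel = ln(0.0325/0.0306)/(2πk) = 0.06024/(2π·16.8) = 5.707×10^-4 m·K/W
  R'_vermiculite board = ln(0.0675/0.0325)/(2πk) = 0.7309/(2π·0.0602) = 1.932 m·K/W
  R'_conv,out = 1/(2πr h) = 1/(2π·0.0675·12.9) = 0.1828 m·K/W
ΣR = 0.01107 + 5.707×10^-4 + 1.932 + 0.1828 = 2.126 m·K/W
Q' = ΔT/ΣR = (820 K − 295.6 K)/2.126 = 247 W/m

Q' = 247 W/m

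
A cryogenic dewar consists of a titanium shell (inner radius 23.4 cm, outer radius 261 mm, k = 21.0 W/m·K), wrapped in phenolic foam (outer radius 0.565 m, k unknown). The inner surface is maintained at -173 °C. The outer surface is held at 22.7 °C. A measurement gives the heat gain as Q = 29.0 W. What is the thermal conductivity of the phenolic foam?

ΣR = ΔT/Q = |-173 − 22.7|/29.0 = 6.748 K/W
Known resistances:
  R_titanium = (1/0.234 − 1/0.261)/(4πk) = 0.4421/(4π·21.0) = 0.001675 K/W
R_phenolic foam = ΣR − ΣR_known = 6.748 − 0.001675 = 6.746 K/W
(1/r₁−1/r₂)/(4πk) = 6.746 ⇒ k = 2.062/(4π·6.746) = 0.0243 W/m·K

k = 0.0243 W/m·K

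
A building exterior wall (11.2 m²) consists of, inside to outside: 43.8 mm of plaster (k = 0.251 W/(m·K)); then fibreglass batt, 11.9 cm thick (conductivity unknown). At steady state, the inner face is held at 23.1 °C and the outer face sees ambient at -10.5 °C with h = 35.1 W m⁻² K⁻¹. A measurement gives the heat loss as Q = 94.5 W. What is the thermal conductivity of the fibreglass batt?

k = 0.0315 W/m·K

ΣR = ΔT/Q = |23.1 − -10.5|/94.5 = 0.3556 K/W
Known resistances:
  R_plaster = L/(kA) = 0.0438/(0.251·11.2) = 0.01558 K/W
  R_conv,out = 1/(hA) = 1/(35.1·11.2) = 0.002544 K/W
R_fibreglass batt = ΣR − ΣR_known = 0.3556 − 0.01812 = 0.3375 K/W
L/(kA) = 0.3375 ⇒ k = 0.119/(0.3375·11.2) = 0.0315 W/m·K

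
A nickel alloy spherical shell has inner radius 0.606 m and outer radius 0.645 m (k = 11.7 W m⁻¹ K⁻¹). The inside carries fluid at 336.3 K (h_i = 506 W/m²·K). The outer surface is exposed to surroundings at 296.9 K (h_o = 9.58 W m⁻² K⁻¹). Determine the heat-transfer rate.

Q = 1870 W

Treat each layer as a resistance in series:
  R_conv,in = 1/(4πr²h) = 1/(4π·0.606²·506) = 4.282×10^-4 K/W
  R_nickel alloy = (1/0.606 − 1/0.645)/(4πk) = 0.09978/(4π·11.7) = 6.786×10^-4 K/W
  R_conv,out = 1/(4πr²h) = 1/(4π·0.645²·9.58) = 0.01997 K/W
ΣR = 4.282×10^-4 + 6.786×10^-4 + 0.01997 = 0.02108 K/W
Q = ΔT/ΣR = (336.3 K − 296.9 K)/0.02108 = 1870 W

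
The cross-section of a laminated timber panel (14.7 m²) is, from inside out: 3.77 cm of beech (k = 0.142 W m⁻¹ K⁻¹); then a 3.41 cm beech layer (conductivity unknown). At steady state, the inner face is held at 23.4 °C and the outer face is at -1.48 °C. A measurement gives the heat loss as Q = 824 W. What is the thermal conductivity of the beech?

ΣR = ΔT/Q = |23.4 − -1.48|/824 = 0.03019 K/W
Known resistances:
  R_beech = L/(kA) = 0.0377/(0.142·14.7) = 0.01806 K/W
R_beech = ΣR − ΣR_known = 0.03019 − 0.01806 = 0.01213 K/W
L/(kA) = 0.01213 ⇒ k = 0.0341/(0.01213·14.7) = 0.191 W/m·K

k = 0.191 W/m·K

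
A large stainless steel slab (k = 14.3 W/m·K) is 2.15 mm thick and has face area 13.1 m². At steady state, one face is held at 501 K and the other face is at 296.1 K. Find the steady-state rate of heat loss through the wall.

Q = kA·ΔT/L = 14.3 × 13.1 × |501 K − 296.1 K| / 0.00215 = 1.79×10^7 W

Q = 17900 kW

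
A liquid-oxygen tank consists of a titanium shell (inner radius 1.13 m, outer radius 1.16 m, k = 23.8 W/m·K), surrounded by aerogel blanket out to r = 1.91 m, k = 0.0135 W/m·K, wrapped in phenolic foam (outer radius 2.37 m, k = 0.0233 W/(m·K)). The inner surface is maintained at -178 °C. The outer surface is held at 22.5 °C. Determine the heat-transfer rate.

Q = 85.6 W

Series thermal resistances, inner to outer:
  R_titanium = (1/1.13 − 1/1.16)/(4πk) = 0.02289/(4π·23.8) = 7.652×10^-5 K/W
  R_aerogel blanket = (1/1.16 − 1/1.91)/(4πk) = 0.3385/(4π·0.0135) = 1.995 K/W
  R_phenolic foam = (1/1.91 − 1/2.37)/(4πk) = 0.1016/(4π·0.0233) = 0.3471 K/W
ΣR = 7.652×10^-5 + 1.995 + 0.3471 = 2.342 K/W
Q = ΔT/ΣR = (-178 °C − 22.5 °C)/2.342 = -85.6 W
(Negative Q ⇒ heat flows inward; heat gain = 85.6 W.)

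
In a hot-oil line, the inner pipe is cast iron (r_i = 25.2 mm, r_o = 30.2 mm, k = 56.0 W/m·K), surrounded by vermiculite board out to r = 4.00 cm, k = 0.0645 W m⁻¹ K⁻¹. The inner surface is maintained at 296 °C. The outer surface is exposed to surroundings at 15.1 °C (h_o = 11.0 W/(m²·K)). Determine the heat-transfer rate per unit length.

Series thermal resistances, inner to outer:
  R'_cast iron = ln(0.0302/0.0252)/(2πk) = 0.1810/(2π·56.0) = 5.144×10^-4 m·K/W
  R'_vermiculite board = ln(0.0400/0.0302)/(2πk) = 0.2810/(2π·0.0645) = 0.6935 m·K/W
  R'_conv,out = 1/(2πr h) = 1/(2π·0.0400·11.0) = 0.3617 m·K/W
ΣR = 5.144×10^-4 + 0.6935 + 0.3617 = 1.056 m·K/W
Q' = ΔT/ΣR = (296 °C − 15.1 °C)/1.056 = 266 W/m

Q' = 266 W/m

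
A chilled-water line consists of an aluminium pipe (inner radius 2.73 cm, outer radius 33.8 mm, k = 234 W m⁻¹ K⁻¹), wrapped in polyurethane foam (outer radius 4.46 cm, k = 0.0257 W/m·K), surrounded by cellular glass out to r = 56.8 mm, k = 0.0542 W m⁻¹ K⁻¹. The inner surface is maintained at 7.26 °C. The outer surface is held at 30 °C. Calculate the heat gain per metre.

Q' = 9.37 W/m

Treat each layer as a resistance in series:
  R'_aluminium = ln(0.0338/0.0273)/(2πk) = 0.2136/(2π·234) = 1.453×10^-4 m·K/W
  R'_polyurethane foam = ln(0.0446/0.0338)/(2πk) = 0.2773/(2π·0.0257) = 1.717 m·K/W
  R'_cellular glass = ln(0.0568/0.0446)/(2πk) = 0.2418/(2π·0.0542) = 0.7100 m·K/W
ΣR = 1.453×10^-4 + 1.717 + 0.7100 = 2.427 m·K/W
Q' = ΔT/ΣR = (7.26 °C − 30 °C)/2.427 = -9.37 W/m
(Negative Q' ⇒ heat flows inward; heat gain = 9.37 W/m.)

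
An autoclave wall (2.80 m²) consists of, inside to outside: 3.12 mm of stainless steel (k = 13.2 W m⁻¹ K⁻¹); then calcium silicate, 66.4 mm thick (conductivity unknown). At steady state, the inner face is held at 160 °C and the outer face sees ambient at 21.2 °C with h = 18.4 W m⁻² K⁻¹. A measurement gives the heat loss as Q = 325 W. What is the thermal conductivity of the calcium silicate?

k = 0.0582 W/m·K

ΣR = ΔT/Q = |160 − 21.2|/325 = 0.4271 K/W
Known resistances:
  R_stainless steel = L/(kA) = 0.00312/(13.2·2.80) = 8.442×10^-5 K/W
  R_conv,out = 1/(hA) = 1/(18.4·2.80) = 0.01941 K/W
R_calcium silicate = ΣR − ΣR_known = 0.4271 − 0.01949 = 0.4076 K/W
L/(kA) = 0.4076 ⇒ k = 0.0664/(0.4076·2.80) = 0.0582 W/m·K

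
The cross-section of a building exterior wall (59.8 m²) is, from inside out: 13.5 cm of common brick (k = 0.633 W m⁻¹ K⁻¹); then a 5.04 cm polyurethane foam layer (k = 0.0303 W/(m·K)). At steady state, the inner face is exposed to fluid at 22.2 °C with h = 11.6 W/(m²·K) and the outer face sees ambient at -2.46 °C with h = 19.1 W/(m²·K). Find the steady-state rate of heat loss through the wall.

Q = 732 W

Series thermal resistances, inner to outer:
  R_conv,in = 1/(hA) = 1/(11.6·59.8) = 0.001442 K/W
  R_common brick = L/(kA) = 0.135/(0.633·59.8) = 0.003566 K/W
  R_polyurethane foam = L/(kA) = 0.0504/(0.0303·59.8) = 0.02782 K/W
  R_conv,out = 1/(hA) = 1/(19.1·59.8) = 8.755×10^-4 K/W
ΣR = 0.001442 + 0.003566 + 0.02782 + 8.755×10^-4 = 0.03370 K/W
Q = ΔT/ΣR = (22.2 °C − -2.46 °C)/0.03370 = 732 W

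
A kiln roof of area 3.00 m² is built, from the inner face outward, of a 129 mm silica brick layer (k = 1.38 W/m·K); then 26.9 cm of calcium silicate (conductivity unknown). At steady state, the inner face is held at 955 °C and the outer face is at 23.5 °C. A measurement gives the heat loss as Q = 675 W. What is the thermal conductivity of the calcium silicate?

ΣR = ΔT/Q = |955 − 23.5|/675 = 1.380 K/W
Known resistances:
  R_silica brick = L/(kA) = 0.129/(1.38·3.00) = 0.03116 K/W
R_calcium silicate = ΣR − ΣR_known = 1.380 − 0.03116 = 1.349 K/W
L/(kA) = 1.349 ⇒ k = 0.269/(1.349·3.00) = 0.0665 W/m·K

k = 0.0665 W/m·K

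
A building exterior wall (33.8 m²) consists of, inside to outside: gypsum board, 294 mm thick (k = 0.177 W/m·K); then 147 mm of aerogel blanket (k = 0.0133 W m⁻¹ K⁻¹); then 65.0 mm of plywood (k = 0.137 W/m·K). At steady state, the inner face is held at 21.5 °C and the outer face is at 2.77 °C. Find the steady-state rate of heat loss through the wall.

Q = 48.0 W

Series thermal resistances, inner to outer:
  R_gypsum board = L/(kA) = 0.294/(0.177·33.8) = 0.04914 K/W
  R_aerogel blanket = L/(kA) = 0.147/(0.0133·33.8) = 0.3270 K/W
  R_plywood = L/(kA) = 0.0650/(0.137·33.8) = 0.01404 K/W
ΣR = 0.04914 + 0.3270 + 0.01404 = 0.3902 K/W
Q = ΔT/ΣR = (21.5 °C − 2.77 °C)/0.3902 = 48.0 W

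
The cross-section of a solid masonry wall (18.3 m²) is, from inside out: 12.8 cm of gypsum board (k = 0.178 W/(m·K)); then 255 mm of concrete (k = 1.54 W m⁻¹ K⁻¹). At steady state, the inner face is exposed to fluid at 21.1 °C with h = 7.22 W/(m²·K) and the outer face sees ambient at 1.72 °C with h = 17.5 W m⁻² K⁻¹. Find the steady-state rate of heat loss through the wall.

Series thermal resistances, inner to outer:
  R_conv,in = 1/(hA) = 1/(7.22·18.3) = 0.007569 K/W
  R_gypsum board = L/(kA) = 0.128/(0.178·18.3) = 0.03930 K/W
  R_concrete = L/(kA) = 0.255/(1.54·18.3) = 0.009048 K/W
  R_conv,out = 1/(hA) = 1/(17.5·18.3) = 0.003123 K/W
ΣR = 0.007569 + 0.03930 + 0.009048 + 0.003123 = 0.05904 K/W
Q = ΔT/ΣR = (21.1 °C − 1.72 °C)/0.05904 = 328 W

Q = 328 W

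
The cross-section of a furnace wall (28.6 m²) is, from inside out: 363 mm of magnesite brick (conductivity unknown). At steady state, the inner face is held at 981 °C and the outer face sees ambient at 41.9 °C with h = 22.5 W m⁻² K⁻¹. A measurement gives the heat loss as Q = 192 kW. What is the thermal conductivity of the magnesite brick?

k = 3.80 W/m·K

ΣR = ΔT/Q = |981 − 41.9|/1.92×10^5 = 0.004891 K/W
Known resistances:
  R_conv,out = 1/(hA) = 1/(22.5·28.6) = 0.001554 K/W
R_magnesite brick = ΣR − ΣR_known = 0.004891 − 0.001554 = 0.003337 K/W
L/(kA) = 0.003337 ⇒ k = 0.363/(0.003337·28.6) = 3.80 W/m·K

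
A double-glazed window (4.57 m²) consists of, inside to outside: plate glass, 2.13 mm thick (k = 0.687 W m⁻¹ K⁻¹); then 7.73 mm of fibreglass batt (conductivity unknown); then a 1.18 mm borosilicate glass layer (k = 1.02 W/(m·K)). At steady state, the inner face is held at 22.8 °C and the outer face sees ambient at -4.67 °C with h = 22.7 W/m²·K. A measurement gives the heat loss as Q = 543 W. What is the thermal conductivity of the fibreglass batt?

ΣR = ΔT/Q = |22.8 − -4.67|/543 = 0.05059 K/W
Known resistances:
  R_plate glass = L/(kA) = 0.00213/(0.687·4.57) = 6.784×10^-4 K/W
  R_borosilicate glass = L/(kA) = 0.00118/(1.02·4.57) = 2.531×10^-4 K/W
  R_conv,out = 1/(hA) = 1/(22.7·4.57) = 0.009640 K/W
R_fibreglass batt = ΣR − ΣR_known = 0.05059 − 0.01057 = 0.04002 K/W
L/(kA) = 0.04002 ⇒ k = 0.00773/(0.04002·4.57) = 0.0423 W/m·K

k = 0.0423 W/m·K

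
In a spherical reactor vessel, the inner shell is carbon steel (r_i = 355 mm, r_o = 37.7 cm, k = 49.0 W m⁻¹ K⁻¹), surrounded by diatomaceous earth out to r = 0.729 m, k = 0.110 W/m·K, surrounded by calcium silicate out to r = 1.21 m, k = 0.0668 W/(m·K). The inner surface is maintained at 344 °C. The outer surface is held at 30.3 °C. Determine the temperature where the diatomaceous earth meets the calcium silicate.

Series thermal resistances, inner to outer:
  R_carbon steel = (1/0.355 − 1/0.377)/(4πk) = 0.1644/(4π·49.0) = 2.670×10^-4 K/W
  R_diatomaceous earth = (1/0.377 − 1/0.729)/(4πk) = 1.281/(4π·0.110) = 0.9266 K/W
  R_calcium silicate = (1/0.729 − 1/1.21)/(4πk) = 0.5453/(4π·0.0668) = 0.6496 K/W
ΣR = 2.670×10^-4 + 0.9266 + 0.6496 = 1.576 K/W
Q = ΔT/ΣR = (344 °C − 30.3 °C)/1.576 = 199.0 W
From the inner boundary to the diatomaceous earth/calcium silicate interface, ΣR_partial = 0.9269 K/W.
T_interface = T_in − Q·ΣR_partial = 344 °C − (199.0)(0.9269) = 160 °C

T = 160 °C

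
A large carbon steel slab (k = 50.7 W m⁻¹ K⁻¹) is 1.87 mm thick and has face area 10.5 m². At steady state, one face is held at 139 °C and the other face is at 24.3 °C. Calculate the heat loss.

Q = kA·ΔT/L = 50.7 × 10.5 × |139 °C − 24.3 °C| / 0.00187 = 3.27×10^7 W

Q = 32700 kW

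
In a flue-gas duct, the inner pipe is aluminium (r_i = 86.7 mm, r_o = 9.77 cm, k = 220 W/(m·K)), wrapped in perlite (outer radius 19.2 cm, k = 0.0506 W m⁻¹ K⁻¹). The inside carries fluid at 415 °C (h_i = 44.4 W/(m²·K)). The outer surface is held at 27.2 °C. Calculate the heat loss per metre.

Resistance network (inner→outer):
  R'_conv,in = 1/(2πr h) = 1/(2π·0.0867·44.4) = 0.04134 m·K/W
  R'_aluminium = ln(0.0977/0.0867)/(2πk) = 0.1194/(2π·220) = 8.641×10^-5 m·K/W
  R'_perlite = ln(0.192/0.0977)/(2πk) = 0.6756/(2π·0.0506) = 2.125 m·K/W
ΣR = 0.04134 + 8.641×10^-5 + 2.125 = 2.166 m·K/W
Q' = ΔT/ΣR = (415 °C − 27.2 °C)/2.166 = 179 W/m

Q' = 179 W/m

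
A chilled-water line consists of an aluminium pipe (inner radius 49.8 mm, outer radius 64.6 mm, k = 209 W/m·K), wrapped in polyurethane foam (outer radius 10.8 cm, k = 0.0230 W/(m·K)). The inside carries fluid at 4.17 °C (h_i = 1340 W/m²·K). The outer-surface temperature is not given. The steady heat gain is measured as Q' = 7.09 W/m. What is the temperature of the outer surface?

Series resistances:
  R'_conv,in = 1/(2πr h) = 1/(2π·0.0498·1340) = 0.002385 m·K/W
  R'_aluminium = ln(0.0646/0.0498)/(2πk) = 0.2602/(2π·209) = 1.981×10^-4 m·K/W
  R'_polyurethane foam = ln(0.108/0.0646)/(2πk) = 0.5139/(2π·0.0230) = 3.556 m·K/W
ΣR = 3.559 m·K/W
ΔT = Q'·ΣR = 7.09 × 3.559 = 25.23 K
Heat flows inward, so T_out = T_in + ΔT = 4.17 + 25.23 = 29.4 °C

T_out = 29.4 °C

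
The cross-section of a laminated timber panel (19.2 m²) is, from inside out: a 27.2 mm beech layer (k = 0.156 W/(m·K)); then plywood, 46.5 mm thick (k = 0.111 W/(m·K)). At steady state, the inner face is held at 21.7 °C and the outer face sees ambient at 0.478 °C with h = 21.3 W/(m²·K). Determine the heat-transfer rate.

Series thermal resistances, inner to outer:
  R_beech = L/(kA) = 0.0272/(0.156·19.2) = 0.009081 K/W
  R_plywood = L/(kA) = 0.0465/(0.111·19.2) = 0.02182 K/W
  R_conv,out = 1/(hA) = 1/(21.3·19.2) = 0.002445 K/W
ΣR = 0.009081 + 0.02182 + 0.002445 = 0.03335 K/W
Q = ΔT/ΣR = (21.7 °C − 0.478 °C)/0.03335 = 636 W

Q = 636 W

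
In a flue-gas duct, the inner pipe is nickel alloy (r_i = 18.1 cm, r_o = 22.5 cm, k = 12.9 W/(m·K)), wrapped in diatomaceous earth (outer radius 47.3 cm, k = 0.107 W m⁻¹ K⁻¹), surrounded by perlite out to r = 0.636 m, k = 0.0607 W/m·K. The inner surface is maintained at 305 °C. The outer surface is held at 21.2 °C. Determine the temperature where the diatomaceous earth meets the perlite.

Treat each layer as a resistance in series:
  R'_nickel alloy = ln(0.225/0.181)/(2πk) = 0.2176/(2π·12.9) = 0.002685 m·K/W
  R'_diatomaceous earth = ln(0.473/0.225)/(2πk) = 0.7430/(2π·0.107) = 1.105 m·K/W
  R'_perlite = ln(0.636/0.473)/(2πk) = 0.2961/(2π·0.0607) = 0.7764 m·K/W
ΣR = 0.002685 + 1.105 + 0.7764 = 1.884 m·K/W
Q' = ΔT/ΣR = (305 °C − 21.2 °C)/1.884 = 150.6 W/m
From the inner boundary to the diatomaceous earth/perlite interface, ΣR_partial = 1.108 m·K/W.
T_interface = T_in − Q'·ΣR_partial = 305 °C − (150.6)(1.108) = 138 °C

T = 138 °C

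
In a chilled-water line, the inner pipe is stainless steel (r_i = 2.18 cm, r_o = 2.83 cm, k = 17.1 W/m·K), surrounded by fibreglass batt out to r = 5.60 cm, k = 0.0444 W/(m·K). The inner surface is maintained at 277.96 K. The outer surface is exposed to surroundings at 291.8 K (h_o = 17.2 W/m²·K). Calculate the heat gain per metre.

Treat each layer as a resistance in series:
  R'_stainless steel = ln(0.0283/0.0218)/(2πk) = 0.2610/(2π·17.1) = 0.002429 m·K/W
  R'_fibreglass batt = ln(0.0560/0.0283)/(2πk) = 0.6825/(2π·0.0444) = 2.446 m·K/W
  R'_conv,out = 1/(2πr h) = 1/(2π·0.0560·17.2) = 0.1652 m·K/W
ΣR = 0.002429 + 2.446 + 0.1652 = 2.614 m·K/W
Q' = ΔT/ΣR = (277.96 K − 291.8 K)/2.614 = -5.29 W/m
(Negative Q' ⇒ heat flows inward; heat gain = 5.29 W/m.)

Q' = 5.29 W/m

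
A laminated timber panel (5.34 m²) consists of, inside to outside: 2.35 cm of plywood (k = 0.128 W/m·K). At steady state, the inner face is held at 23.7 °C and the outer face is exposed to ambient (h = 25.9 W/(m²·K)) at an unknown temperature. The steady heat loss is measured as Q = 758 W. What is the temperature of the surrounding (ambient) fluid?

T_out = -7.84 °C

Series resistances:
  R_plywood = L/(kA) = 0.0235/(0.128·5.34) = 0.03438 K/W
  R_conv,out = 1/(hA) = 1/(25.9·5.34) = 0.007230 K/W
ΣR = 0.04161 K/W
ΔT = Q·ΣR = 758 × 0.04161 = 31.54 K
Heat flows outward, so T_out = T_in − ΔT = 23.7 − 31.54 = -7.84 °C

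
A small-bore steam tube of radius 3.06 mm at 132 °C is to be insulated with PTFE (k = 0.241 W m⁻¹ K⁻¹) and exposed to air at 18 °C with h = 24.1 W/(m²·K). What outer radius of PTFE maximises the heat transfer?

r_cr = 1.00 cm

For a cylinder, r_cr = k_ins/h = 0.241/24.1 = 0.0100 m = 1.00 cm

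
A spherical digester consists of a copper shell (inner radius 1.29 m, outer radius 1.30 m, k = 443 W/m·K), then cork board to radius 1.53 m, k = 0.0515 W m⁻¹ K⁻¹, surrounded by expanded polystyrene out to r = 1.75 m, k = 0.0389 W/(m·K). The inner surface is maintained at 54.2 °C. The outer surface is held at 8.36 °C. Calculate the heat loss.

Q = 132 W

Series thermal resistances, inner to outer:
  R_copper = (1/1.29 − 1/1.30)/(4πk) = 0.005963/(4π·443) = 1.071×10^-6 K/W
  R_cork board = (1/1.30 − 1/1.53)/(4πk) = 0.1156/(4π·0.0515) = 0.1787 K/W
  R_expanded polystyrene = (1/1.53 − 1/1.75)/(4πk) = 0.08217/(4π·0.0389) = 0.1681 K/W
ΣR = 1.071×10^-6 + 0.1787 + 0.1681 = 0.3468 K/W
Q = ΔT/ΣR = (54.2 °C − 8.36 °C)/0.3468 = 132 W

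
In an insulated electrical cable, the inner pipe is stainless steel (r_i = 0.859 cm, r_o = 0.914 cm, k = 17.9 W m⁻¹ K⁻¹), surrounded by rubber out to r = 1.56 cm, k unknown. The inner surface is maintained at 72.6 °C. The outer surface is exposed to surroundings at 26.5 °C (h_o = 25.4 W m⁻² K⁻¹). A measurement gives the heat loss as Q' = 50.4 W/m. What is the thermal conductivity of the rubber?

ΣR = ΔT/Q' = |72.6 − 26.5|/50.4 = 0.9147 m·K/W
Known resistances:
  R'_stainless steel = ln(0.00914/0.00859)/(2πk) = 0.06206/(2π·17.9) = 5.518×10^-4 m·K/W
  R'_conv,out = 1/(2πr h) = 1/(2π·0.0156·25.4) = 0.4017 m·K/W
R_rubber = ΣR − ΣR_known = 0.9147 − 0.4023 = 0.5124 m·K/W
ln(r₂/r₁)/(2πk) = 0.5124 ⇒ k = 0.5346/(2π·0.5124) = 0.166 W/m·K

k = 0.166 W/m·K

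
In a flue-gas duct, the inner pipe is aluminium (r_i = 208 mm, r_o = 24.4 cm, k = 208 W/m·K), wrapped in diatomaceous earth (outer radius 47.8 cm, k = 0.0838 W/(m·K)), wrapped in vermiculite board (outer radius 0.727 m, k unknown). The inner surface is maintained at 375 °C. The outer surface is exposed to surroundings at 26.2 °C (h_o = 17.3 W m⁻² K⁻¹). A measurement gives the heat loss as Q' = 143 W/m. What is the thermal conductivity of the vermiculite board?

ΣR = ΔT/Q' = |375 − 26.2|/143 = 2.439 m·K/W
Known resistances:
  R'_aluminium = ln(0.244/0.208)/(2πk) = 0.1596/(2π·208) = 1.221×10^-4 m·K/W
  R'_diatomaceous earth = ln(0.478/0.244)/(2πk) = 0.6724/(2π·0.0838) = 1.277 m·K/W
  R'_conv,out = 1/(2πr h) = 1/(2π·0.727·17.3) = 0.01265 m·K/W
R_vermiculite board = ΣR − ΣR_known = 2.439 − 1.290 = 1.149 m·K/W
ln(r₂/r₁)/(2πk) = 1.149 ⇒ k = 0.4193/(2π·1.149) = 0.0581 W/m·K

k = 0.0581 W/m·K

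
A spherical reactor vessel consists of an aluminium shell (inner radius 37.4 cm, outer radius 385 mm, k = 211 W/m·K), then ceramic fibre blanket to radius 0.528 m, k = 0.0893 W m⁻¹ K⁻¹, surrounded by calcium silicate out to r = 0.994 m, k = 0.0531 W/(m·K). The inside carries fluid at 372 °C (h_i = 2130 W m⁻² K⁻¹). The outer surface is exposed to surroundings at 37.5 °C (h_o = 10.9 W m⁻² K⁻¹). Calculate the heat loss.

Q = 170 W

Series thermal resistances, inner to outer:
  R_conv,in = 1/(4πr²h) = 1/(4π·0.374²·2130) = 2.671×10^-4 K/W
  R_aluminium = (1/0.374 − 1/0.385)/(4πk) = 0.07639/(4π·211) = 2.881×10^-5 K/W
  R_ceramic fibre blanket = (1/0.385 − 1/0.528)/(4πk) = 0.7035/(4π·0.0893) = 0.6269 K/W
  R_calcium silicate = (1/0.528 − 1/0.994)/(4πk) = 0.8879/(4π·0.0531) = 1.331 K/W
  R_conv,out = 1/(4πr²h) = 1/(4π·0.994²·10.9) = 0.007389 K/W
ΣR = 2.671×10^-4 + 2.881×10^-5 + 0.6269 + 1.331 + 0.007389 = 1.966 K/W
Q = ΔT/ΣR = (372 °C − 37.5 °C)/1.966 = 170 W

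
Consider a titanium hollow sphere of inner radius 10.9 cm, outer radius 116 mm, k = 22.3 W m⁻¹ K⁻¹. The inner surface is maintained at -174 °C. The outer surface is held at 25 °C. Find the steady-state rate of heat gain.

Q = 1.01×10^5 W

Q = 4πk·ΔT/(1/r₁ − 1/r₂) = 4π × 22.3 × 199 / (1/0.109 − 1/0.116) = 1.01×10^5 W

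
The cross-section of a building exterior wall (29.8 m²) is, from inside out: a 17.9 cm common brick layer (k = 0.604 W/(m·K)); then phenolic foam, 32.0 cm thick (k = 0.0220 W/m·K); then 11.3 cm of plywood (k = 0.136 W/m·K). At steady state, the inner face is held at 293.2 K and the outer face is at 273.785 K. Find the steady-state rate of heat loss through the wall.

Series thermal resistances, inner to outer:
  R_common brick = L/(kA) = 0.179/(0.604·29.8) = 0.009945 K/W
  R_phenolic foam = L/(kA) = 0.320/(0.0220·29.8) = 0.4881 K/W
  R_plywood = L/(kA) = 0.113/(0.136·29.8) = 0.02788 K/W
ΣR = 0.009945 + 0.4881 + 0.02788 = 0.5259 K/W
Q = ΔT/ΣR = (293.2 K − 273.785 K)/0.5259 = 36.9 W

Q = 36.9 W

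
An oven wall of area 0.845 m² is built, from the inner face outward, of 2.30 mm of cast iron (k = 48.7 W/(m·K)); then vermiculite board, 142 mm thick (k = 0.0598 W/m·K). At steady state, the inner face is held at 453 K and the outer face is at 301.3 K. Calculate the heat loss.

Q = 54.0 W

Treat each layer as a resistance in series:
  R_cast iron = L/(kA) = 0.00230/(48.7·0.845) = 5.589×10^-5 K/W
  R_vermiculite board = L/(kA) = 0.142/(0.0598·0.845) = 2.810 K/W
ΣR = 5.589×10^-5 + 2.810 = 2.810 K/W
Q = ΔT/ΣR = (453 K − 301.3 K)/2.810 = 54.0 W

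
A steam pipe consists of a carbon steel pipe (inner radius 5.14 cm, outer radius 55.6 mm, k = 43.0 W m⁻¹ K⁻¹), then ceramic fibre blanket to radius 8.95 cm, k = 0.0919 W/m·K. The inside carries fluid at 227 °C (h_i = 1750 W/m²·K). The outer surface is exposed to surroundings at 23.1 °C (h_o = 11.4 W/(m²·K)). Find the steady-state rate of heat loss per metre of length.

Treat each layer as a resistance in series:
  R'_conv,in = 1/(2πr h) = 1/(2π·0.0514·1750) = 0.001769 m·K/W
  R'_carbon steel = ln(0.0556/0.0514)/(2πk) = 0.07855/(2π·43.0) = 2.907×10^-4 m·K/W
  R'_ceramic fibre blanket = ln(0.0895/0.0556)/(2πk) = 0.4761/(2π·0.0919) = 0.8244 m·K/W
  R'_conv,out = 1/(2πr h) = 1/(2π·0.0895·11.4) = 0.1560 m·K/W
ΣR = 0.001769 + 2.907×10^-4 + 0.8244 + 0.1560 = 0.9825 m·K/W
Q' = ΔT/ΣR = (227 °C − 23.1 °C)/0.9825 = 208 W/m

Q' = 208 W/m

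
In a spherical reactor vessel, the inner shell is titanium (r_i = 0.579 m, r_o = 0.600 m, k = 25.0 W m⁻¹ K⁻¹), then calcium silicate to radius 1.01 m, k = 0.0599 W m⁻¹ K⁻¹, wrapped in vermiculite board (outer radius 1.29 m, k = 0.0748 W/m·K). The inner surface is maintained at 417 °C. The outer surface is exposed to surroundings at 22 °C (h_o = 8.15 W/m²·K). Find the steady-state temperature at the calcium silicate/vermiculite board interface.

T = 104 °C

Resistance network (inner→outer):
  R_titanium = (1/0.579 − 1/0.600)/(4πk) = 0.06045/(4π·25.0) = 1.924×10^-4 K/W
  R_calcium silicate = (1/0.600 − 1/1.01)/(4πk) = 0.6766/(4π·0.0599) = 0.8988 K/W
  R_vermiculite board = (1/1.01 − 1/1.29)/(4πk) = 0.2149/(4π·0.0748) = 0.2286 K/W
  R_conv,out = 1/(4πr²h) = 1/(4π·1.29²·8.15) = 0.005868 K/W
ΣR = 1.924×10^-4 + 0.8988 + 0.2286 + 0.005868 = 1.133 K/W
Q = ΔT/ΣR = (417 °C − 22 °C)/1.133 = 348.6 W
From the inner boundary to the calcium silicate/vermiculite board interface, ΣR_partial = 0.8990 K/W.
T_interface = T_in − Q·ΣR_partial = 417 °C − (348.6)(0.8990) = 104 °C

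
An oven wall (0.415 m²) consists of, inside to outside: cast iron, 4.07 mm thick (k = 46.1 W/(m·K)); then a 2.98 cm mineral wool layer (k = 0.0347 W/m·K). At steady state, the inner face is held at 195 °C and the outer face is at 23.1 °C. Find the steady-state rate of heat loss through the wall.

Series thermal resistances, inner to outer:
  R_cast iron = L/(kA) = 0.00407/(46.1·0.415) = 2.127×10^-4 K/W
  R_mineral wool = L/(kA) = 0.0298/(0.0347·0.415) = 2.069 K/W
ΣR = 2.127×10^-4 + 2.069 = 2.069 K/W
Q = ΔT/ΣR = (195 °C − 23.1 °C)/2.069 = 83.1 W

Q = 83.1 W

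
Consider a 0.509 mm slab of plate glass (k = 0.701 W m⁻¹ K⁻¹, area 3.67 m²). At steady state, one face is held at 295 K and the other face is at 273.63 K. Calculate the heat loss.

Q = 108 kW

Q = kA·ΔT/L = 0.701 × 3.67 × |295 K − 273.63 K| / 5.09×10^-4 = 1.08×10^5 W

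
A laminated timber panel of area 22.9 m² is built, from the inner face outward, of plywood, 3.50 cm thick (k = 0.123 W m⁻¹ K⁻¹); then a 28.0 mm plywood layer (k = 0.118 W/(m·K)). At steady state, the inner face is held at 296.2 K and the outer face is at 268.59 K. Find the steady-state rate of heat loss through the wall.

Q = 1210 W

Treat each layer as a resistance in series:
  R_plywood = L/(kA) = 0.0350/(0.123·22.9) = 0.01243 K/W
  R_plywood = L/(kA) = 0.0280/(0.118·22.9) = 0.01036 K/W
ΣR = 0.01243 + 0.01036 = 0.02279 K/W
Q = ΔT/ΣR = (296.2 K − 268.59 K)/0.02279 = 1210 W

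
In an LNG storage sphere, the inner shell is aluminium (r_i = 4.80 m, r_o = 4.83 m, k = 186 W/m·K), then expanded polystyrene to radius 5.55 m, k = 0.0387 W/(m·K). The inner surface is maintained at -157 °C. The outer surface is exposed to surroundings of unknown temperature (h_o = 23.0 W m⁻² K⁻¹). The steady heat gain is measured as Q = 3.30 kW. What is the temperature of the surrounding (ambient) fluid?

T_out = 25.6 °C

Sum the resistances:
  R_aluminium = (1/4.80 − 1/4.83)/(4πk) = 0.001294/(4π·186) = 5.536×10^-7 K/W
  R_expanded polystyrene = (1/4.83 − 1/5.55)/(4πk) = 0.02686/(4π·0.0387) = 0.05523 K/W
  R_conv,out = 1/(4πr²h) = 1/(4π·5.55²·23.0) = 1.123×10^-4 K/W
ΣR = 0.05534 K/W
ΔT = Q·ΣR = 3300 × 0.05534 = 182.6 K
Heat flows inward, so T_out = T_in + ΔT = -157 + 182.6 = 25.6 °C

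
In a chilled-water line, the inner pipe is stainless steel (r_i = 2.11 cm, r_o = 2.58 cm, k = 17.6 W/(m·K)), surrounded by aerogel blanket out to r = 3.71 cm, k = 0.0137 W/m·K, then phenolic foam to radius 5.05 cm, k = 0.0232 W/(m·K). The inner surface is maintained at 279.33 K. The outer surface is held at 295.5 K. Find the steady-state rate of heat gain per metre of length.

Q' = 2.55 W/m

Series thermal resistances, inner to outer:
  R'_stainless steel = ln(0.0258/0.0211)/(2πk) = 0.2011/(2π·17.6) = 0.001819 m·K/W
  R'_aerogel blanket = ln(0.0371/0.0258)/(2πk) = 0.3632/(2π·0.0137) = 4.220 m·K/W
  R'_phenolic foam = ln(0.0505/0.0371)/(2πk) = 0.3084/(2π·0.0232) = 2.115 m·K/W
ΣR = 0.001819 + 4.220 + 2.115 = 6.337 m·K/W
Q' = ΔT/ΣR = (279.33 K − 295.5 K)/6.337 = -2.55 W/m
(Negative Q' ⇒ heat flows inward; heat gain = 2.55 W/m.)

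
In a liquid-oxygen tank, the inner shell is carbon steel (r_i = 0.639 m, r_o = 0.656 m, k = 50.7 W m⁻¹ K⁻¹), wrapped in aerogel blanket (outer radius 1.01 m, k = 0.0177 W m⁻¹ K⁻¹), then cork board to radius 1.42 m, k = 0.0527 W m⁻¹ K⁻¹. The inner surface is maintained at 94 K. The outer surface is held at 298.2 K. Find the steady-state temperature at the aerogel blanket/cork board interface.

T = 267.1 K

Series thermal resistances, inner to outer:
  R_carbon steel = (1/0.639 − 1/0.656)/(4πk) = 0.04055/(4π·50.7) = 6.365×10^-5 K/W
  R_aerogel blanket = (1/0.656 − 1/1.01)/(4πk) = 0.5343/(4π·0.0177) = 2.402 K/W
  R_cork board = (1/1.01 − 1/1.42)/(4πk) = 0.2859/(4π·0.0527) = 0.4317 K/W
ΣR = 6.365×10^-5 + 2.402 + 0.4317 = 2.834 K/W
Q = ΔT/ΣR = (94 K − 298.2 K)/2.834 = -72.05 W
From the inner boundary to the aerogel blanket/cork board interface, ΣR_partial = 2.402 K/W.
T_interface = T_in − Q·ΣR_partial = 94 K − (-72.05)(2.402) = 267.1 K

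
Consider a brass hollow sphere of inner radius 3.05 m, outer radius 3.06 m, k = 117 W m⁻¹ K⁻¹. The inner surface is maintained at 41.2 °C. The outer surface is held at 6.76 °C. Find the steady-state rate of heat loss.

Q = 4πk·ΔT/(1/r₁ − 1/r₂) = 4π × 117 × 34.44 / (1/3.05 − 1/3.06) = 4.73×10^7 W

Q = 47300 kW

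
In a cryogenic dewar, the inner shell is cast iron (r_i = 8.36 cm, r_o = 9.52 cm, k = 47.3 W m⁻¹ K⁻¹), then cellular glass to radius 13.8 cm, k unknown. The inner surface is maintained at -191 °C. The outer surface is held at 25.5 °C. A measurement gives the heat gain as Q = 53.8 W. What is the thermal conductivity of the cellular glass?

ΣR = ΔT/Q = |-191 − 25.5|/53.8 = 4.024 K/W
Known resistances:
  R_cast iron = (1/0.0836 − 1/0.0952)/(4πk) = 1.458/(4π·47.3) = 0.002452 K/W
R_cellular glass = ΣR − ΣR_known = 4.024 − 0.002452 = 4.022 K/W
(1/r₁−1/r₂)/(4πk) = 4.022 ⇒ k = 3.258/(4π·4.022) = 0.0645 W/m·K

k = 0.0645 W/m·K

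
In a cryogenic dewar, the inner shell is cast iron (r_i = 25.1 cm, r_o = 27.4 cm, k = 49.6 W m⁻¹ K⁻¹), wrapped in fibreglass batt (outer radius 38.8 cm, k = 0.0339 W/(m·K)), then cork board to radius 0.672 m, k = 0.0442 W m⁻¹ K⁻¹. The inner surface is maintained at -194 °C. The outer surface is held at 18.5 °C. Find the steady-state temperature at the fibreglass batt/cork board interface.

T = -74.5 °C

Series thermal resistances, inner to outer:
  R_cast iron = (1/0.251 − 1/0.274)/(4πk) = 0.3344/(4π·49.6) = 5.366×10^-4 K/W
  R_fibreglass batt = (1/0.274 − 1/0.388)/(4πk) = 1.072/(4π·0.0339) = 2.517 K/W
  R_cork board = (1/0.388 − 1/0.672)/(4πk) = 1.089/(4π·0.0442) = 1.961 K/W
ΣR = 5.366×10^-4 + 2.517 + 1.961 = 4.479 K/W
Q = ΔT/ΣR = (-194 °C − 18.5 °C)/4.479 = -47.44 W
From the inner boundary to the fibreglass batt/cork board interface, ΣR_partial = 2.518 K/W.
T_interface = T_in − Q·ΣR_partial = -194 °C − (-47.44)(2.518) = -74.5 °C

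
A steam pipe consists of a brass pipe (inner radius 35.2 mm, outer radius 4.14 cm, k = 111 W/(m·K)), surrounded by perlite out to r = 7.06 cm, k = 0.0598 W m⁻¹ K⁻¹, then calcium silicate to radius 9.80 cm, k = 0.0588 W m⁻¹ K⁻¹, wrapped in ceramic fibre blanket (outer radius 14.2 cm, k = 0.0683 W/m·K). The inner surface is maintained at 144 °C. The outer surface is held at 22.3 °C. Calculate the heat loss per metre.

Q' = 38.4 W/m

Resistance network (inner→outer):
  R'_brass = ln(0.0414/0.0352)/(2πk) = 0.1622/(2π·111) = 2.326×10^-4 m·K/W
  R'_perlite = ln(0.0706/0.0414)/(2πk) = 0.5337/(2π·0.0598) = 1.421 m·K/W
  R'_calcium silicate = ln(0.0980/0.0706)/(2πk) = 0.3279/(2π·0.0588) = 0.8876 m·K/W
  R'_ceramic fibre blanket = ln(0.142/0.0980)/(2πk) = 0.3709/(2π·0.0683) = 0.8642 m·K/W
ΣR = 2.326×10^-4 + 1.421 + 0.8876 + 0.8642 = 3.173 m·K/W
Q' = ΔT/ΣR = (144 °C − 22.3 °C)/3.173 = 38.4 W/m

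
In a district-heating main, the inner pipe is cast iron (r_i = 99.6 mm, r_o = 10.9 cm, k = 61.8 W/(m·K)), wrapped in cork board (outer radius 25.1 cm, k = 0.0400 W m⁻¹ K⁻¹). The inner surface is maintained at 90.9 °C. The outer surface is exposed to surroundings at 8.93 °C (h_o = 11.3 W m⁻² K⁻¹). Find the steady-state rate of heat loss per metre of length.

Series thermal resistances, inner to outer:
  R'_cast iron = ln(0.109/0.0996)/(2πk) = 0.09019/(2π·61.8) = 2.323×10^-4 m·K/W
  R'_cork board = ln(0.251/0.109)/(2πk) = 0.8341/(2π·0.0400) = 3.319 m·K/W
  R'_conv,out = 1/(2πr h) = 1/(2π·0.251·11.3) = 0.05611 m·K/W
ΣR = 2.323×10^-4 + 3.319 + 0.05611 = 3.375 m·K/W
Q' = ΔT/ΣR = (90.9 °C − 8.93 °C)/3.375 = 24.3 W/m

Q' = 24.3 W/m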